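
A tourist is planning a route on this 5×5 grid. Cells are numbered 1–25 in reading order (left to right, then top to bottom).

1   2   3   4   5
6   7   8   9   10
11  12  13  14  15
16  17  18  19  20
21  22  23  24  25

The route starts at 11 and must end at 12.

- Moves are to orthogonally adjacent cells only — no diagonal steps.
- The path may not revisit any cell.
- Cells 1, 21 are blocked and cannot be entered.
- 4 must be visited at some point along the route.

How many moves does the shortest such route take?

Any route passes through 4 somewhere between 11 and 12. Summing Manhattan distances along the two legs (11 → 4 → 12) gives a lower bound of 5 + 4 = 9 moves.
A route of 9 moves achieves this: 11 → 6 → 7 → 2 → 3 → 4 → 9 → 14 → 13 → 12.
Since 9 matches the lower bound, it is optimal.

9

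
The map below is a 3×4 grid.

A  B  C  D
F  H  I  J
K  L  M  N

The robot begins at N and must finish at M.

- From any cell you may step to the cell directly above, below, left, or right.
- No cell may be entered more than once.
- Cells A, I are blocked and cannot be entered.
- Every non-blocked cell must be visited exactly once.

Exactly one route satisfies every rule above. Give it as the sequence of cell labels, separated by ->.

N -> J -> D -> C -> B -> H -> F -> K -> L -> M

Need to visit all 10 open cells exactly once, starting at N and ending at M.
Cell B has only two open neighbours (H and C), so the path must pass straight through it: one of those is the cell it's entered from and the other is where it exits.
Route from N: 2× up (reaching D), 2× left (reaching B), down to H, left to F, down to K, 2× right (reaching M) — 9 moves in all.
Check: all 10 open cells covered.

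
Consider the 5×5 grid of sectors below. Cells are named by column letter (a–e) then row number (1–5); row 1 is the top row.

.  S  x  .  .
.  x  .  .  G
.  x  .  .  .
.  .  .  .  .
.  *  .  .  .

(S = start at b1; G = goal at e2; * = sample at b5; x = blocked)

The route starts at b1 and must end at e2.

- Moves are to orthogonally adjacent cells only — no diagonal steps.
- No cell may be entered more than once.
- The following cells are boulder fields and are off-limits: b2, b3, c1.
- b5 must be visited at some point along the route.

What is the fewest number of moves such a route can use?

12

Any route passes through b5 somewhere between b1 and e2. Summing Manhattan distances along the two legs (b1 → b5 → e2) gives a lower bound of 4 + 6 = 10 moves.
That bound ignores the blocked cells. Measuring each leg by the fewest moves that actually steer around them (b1→b5: 6; b5→e2: 6) raises the lower bound to 12.
A route of 12 moves exists: b1 → a1 → a2 → a3 → a4 → a5 → b5 → b4 → c4 → c3 → c2 → d2 → e2.
Since 12 matches that lower bound, it is optimal.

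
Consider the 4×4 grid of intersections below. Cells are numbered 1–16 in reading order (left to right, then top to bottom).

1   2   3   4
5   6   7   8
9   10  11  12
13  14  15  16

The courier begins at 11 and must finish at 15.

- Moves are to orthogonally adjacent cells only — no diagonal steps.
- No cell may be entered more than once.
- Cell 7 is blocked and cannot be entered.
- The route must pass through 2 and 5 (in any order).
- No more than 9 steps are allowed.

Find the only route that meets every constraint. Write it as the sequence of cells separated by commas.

11, 10, 6, 2, 1, 5, 9, 13, 14, 15

The budget equals the shortest possible length, so every move has to be on a shortest route through the required cells.
Route from 11: left to 10, 2× up (reaching 2), left to 1, 3× down (reaching 13), 2× right (reaching 15) — 9 moves in all.
Check: all required cells visited; 9 ≤ 9 moves.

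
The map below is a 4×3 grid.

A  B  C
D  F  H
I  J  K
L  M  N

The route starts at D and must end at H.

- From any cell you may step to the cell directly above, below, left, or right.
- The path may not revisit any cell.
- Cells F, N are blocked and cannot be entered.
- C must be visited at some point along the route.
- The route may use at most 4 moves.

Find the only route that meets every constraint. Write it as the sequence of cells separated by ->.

Any route must reach C and still end at H within 4 moves, so the order of the required stops is forced.
Route from D: up to A, 2× right (reaching C), down to H — 4 moves in all.
Check: all required cells visited; 4 ≤ 4 moves.

D -> A -> B -> C -> H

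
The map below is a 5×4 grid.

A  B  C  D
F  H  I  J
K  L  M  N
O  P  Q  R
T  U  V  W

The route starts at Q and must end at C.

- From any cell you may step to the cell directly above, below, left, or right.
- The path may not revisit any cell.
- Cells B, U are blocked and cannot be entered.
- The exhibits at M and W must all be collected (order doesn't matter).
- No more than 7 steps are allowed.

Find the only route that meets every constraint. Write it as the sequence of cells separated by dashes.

The 7-move cap with required stops at M, W leaves no slack for detours.
Route from Q: down to V, right to W, 2× up (reaching N), left to M, 2× up (reaching C) — 7 moves in all.
Check: all required cells visited; 7 ≤ 7 moves.

Q - V - W - R - N - M - I - C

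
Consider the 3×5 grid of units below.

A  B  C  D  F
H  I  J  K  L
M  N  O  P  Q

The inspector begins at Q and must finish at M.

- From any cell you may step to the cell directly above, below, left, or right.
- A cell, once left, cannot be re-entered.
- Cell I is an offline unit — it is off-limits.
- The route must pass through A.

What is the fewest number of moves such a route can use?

Any route passes through A somewhere between Q and M. Summing Manhattan distances along the two legs (Q → A → M) gives a lower bound of 6 + 2 = 8 moves.
A route of 8 moves achieves this: Q → L → F → D → C → B → A → H → M.
Since 8 matches the lower bound, it is optimal.

8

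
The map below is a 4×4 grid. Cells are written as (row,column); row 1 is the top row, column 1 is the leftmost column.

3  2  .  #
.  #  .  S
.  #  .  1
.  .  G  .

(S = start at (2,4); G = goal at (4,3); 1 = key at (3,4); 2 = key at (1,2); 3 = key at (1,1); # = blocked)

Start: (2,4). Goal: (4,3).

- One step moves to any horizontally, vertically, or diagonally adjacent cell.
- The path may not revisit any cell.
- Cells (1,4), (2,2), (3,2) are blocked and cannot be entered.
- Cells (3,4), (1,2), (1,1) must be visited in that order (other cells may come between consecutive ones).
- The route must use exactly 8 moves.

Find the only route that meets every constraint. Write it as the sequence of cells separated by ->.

The waypoints must appear in the order (3,4), (1,2), (1,1), with no cell reused.
Route from (2,4): down 1 to (3,4), up-left 2 to (1,2), left 1 to (1,1), down 2 to (3,1), down-right 1 to (4,2), right 1 to (4,3) — 8 moves in all.
Check: order respected (1 at step 1, 2 at step 3, 3 at step 4); 8 moves as required.

(2,4) -> (3,4) -> (2,3) -> (1,2) -> (1,1) -> (2,1) -> (3,1) -> (4,2) -> (4,3)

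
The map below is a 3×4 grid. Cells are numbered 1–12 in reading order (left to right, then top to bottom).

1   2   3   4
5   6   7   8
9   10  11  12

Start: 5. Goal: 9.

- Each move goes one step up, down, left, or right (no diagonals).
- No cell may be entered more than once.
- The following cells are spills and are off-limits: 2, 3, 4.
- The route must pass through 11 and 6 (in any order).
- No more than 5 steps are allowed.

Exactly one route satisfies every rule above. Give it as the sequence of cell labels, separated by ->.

5 -> 6 -> 7 -> 11 -> 10 -> 9

The budget equals the shortest possible length, so every move has to be on a shortest route through the required cells.
Route from 5: right 2 to 7, down 1 to 11, left 2 to 9 — 5 moves in all.
Check: all required cells visited; 5 ≤ 5 moves.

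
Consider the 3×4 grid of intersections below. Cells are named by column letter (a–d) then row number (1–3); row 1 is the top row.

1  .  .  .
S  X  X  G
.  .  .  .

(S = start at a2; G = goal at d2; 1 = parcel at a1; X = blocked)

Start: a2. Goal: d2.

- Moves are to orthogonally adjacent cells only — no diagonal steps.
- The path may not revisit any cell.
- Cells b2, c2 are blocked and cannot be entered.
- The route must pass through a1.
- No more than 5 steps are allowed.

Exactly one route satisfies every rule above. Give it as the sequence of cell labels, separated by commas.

Any route must reach a1 and still end at d2 within 5 moves, so the order of the required stops is forced.
Route from a2: up 1 to a1, right 3 to d1, down 1 to d2 — 5 moves in all.
Check: all required cells visited; 5 ≤ 5 moves.

a2, a1, b1, c1, d1, d2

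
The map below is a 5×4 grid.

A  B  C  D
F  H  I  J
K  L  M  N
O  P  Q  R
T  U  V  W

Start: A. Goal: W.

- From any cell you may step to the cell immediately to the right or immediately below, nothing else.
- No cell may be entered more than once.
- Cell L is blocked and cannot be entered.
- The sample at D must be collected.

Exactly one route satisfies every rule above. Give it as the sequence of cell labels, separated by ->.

A -> B -> C -> D -> J -> N -> R -> W

Moves only go right or down, so the column and row indices never decrease.
Route from A: right 3 to D, down 4 to W — 7 moves in all.
Check: all required cells visited.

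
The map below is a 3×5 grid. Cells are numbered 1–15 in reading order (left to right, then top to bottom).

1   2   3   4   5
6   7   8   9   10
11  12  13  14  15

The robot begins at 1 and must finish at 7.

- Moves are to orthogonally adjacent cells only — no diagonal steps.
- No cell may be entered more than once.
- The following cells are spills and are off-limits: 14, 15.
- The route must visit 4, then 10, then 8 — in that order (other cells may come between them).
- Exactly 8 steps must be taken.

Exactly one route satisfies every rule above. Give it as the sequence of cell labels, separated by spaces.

1 2 3 4 5 10 9 8 7

The waypoints must appear in the order 4, 10, 8, with no cell reused.
Route from 1: right 4 to 5, down 1 to 10, left 3 to 7 — 8 moves in all.
Check: order respected (4 at step 3, 10 at step 5, 8 at step 7); 8 moves as required.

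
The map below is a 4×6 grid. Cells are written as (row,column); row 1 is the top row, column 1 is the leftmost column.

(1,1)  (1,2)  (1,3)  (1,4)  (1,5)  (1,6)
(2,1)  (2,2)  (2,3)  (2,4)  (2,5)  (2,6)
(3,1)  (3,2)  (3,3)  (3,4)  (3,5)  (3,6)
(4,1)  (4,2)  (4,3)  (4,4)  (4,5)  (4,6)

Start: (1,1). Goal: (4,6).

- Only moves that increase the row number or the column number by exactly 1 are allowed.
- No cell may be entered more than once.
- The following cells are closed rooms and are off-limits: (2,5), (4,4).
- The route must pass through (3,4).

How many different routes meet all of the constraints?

20

A right/down-only route from (1,1) to (4,6) makes exactly 3 down-moves and 5 right-moves in some order.
With no other constraints that would be C(8,3) = 56 routes.
Split at (3,4) and multiply the segment counts (each segment already excludes blocked cells): (1,1)→(3,4): 10; (3,4)→(4,6): 2; product = 20.
That gives 20 routes.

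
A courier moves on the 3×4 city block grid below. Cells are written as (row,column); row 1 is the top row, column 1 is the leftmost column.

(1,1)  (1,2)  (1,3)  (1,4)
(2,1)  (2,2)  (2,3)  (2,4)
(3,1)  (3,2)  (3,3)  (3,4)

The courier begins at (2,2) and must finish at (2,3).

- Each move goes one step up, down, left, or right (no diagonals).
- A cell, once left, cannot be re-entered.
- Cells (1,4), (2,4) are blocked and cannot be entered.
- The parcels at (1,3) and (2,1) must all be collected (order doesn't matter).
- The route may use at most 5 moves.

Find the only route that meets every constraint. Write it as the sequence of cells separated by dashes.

Any route must reach (1,3) and (2,1) and still end at (2,3) within 5 moves, so the order of the required stops is forced.
Route from (2,2): left to (2,1), up to (1,1), 2× right (reaching (1,3)), down to (2,3) — 5 moves in all.
Check: all required cells visited; 5 ≤ 5 moves.

(2,2) - (2,1) - (1,1) - (1,2) - (1,3) - (2,3)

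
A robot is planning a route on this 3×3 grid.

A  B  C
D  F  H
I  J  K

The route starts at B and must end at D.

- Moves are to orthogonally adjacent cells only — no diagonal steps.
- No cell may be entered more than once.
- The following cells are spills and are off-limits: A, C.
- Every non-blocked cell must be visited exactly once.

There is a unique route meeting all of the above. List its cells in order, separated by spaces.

Need to visit all 7 open cells exactly once, starting at B and ending at D.
Cell H has only two open neighbours (K and F), so the path must pass straight through it: one of those is the cell it's entered from and the other is where it exits.
Route from B: down to F, right to H, down to K, 2× left (reaching I), up to D — 6 moves in all.
Check: all 7 open cells covered.

B F H K J I D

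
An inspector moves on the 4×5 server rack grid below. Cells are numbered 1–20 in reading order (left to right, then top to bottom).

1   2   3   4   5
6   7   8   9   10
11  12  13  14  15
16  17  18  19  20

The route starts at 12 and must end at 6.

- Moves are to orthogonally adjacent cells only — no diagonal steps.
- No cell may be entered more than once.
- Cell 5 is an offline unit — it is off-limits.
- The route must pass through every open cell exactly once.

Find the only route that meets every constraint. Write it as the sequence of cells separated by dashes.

12 - 11 - 16 - 17 - 18 - 13 - 14 - 19 - 20 - 15 - 10 - 9 - 4 - 3 - 8 - 7 - 2 - 1 - 6

Need to visit all 19 open cells exactly once, starting at 12 and ending at 6.
Cell 20 has only two open neighbours (15 and 19), so the path must pass straight through it: one of those is the cell it's entered from and the other is where it exits.
Route from 12: left to 11, down to 16, 2× right (reaching 18), up to 13, right to 14, down to 19, right to 20, 2× up (reaching 10), left to 9, up to 4, left to 3, down to 8, left to 7, up to 2, left to 1, down to 6 — 18 moves in all.
Check: all 19 open cells covered.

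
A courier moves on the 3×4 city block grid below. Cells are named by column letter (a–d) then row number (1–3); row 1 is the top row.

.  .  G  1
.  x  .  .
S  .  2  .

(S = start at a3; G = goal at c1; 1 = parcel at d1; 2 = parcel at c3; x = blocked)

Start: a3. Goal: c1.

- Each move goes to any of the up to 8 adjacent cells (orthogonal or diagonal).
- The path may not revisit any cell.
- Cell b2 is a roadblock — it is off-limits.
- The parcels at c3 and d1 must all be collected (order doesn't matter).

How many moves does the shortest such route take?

5

Any route passes through c3 and d1 in some order between a3 and c1. Summing Chebyshev distances along each leg and taking the cheapest ordering (a3 → c3 → d1 → c1) gives a lower bound of 2 + 2 + 1 = 5 moves.
A route of 5 moves achieves this: a3 → b3 → c3 → c2 → d1 → c1.
Since 5 matches the lower bound, it is optimal.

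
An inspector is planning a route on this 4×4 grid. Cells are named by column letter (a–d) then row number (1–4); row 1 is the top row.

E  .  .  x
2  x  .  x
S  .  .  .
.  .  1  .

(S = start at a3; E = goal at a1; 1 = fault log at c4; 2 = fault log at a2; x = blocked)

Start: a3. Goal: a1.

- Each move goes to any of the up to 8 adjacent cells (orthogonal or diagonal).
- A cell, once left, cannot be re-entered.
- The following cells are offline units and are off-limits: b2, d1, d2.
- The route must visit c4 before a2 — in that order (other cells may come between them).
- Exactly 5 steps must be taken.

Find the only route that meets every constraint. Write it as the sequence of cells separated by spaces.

The waypoints must appear in the order c4, a2, with no cell reused.
Route from a3: down-right to b4, right to c4, 2× up-left (reaching a2), up to a1 — 5 moves in all.
Check: order respected (1 at step 2, 2 at step 4); 5 moves as required.

a3 b4 c4 b3 a2 a1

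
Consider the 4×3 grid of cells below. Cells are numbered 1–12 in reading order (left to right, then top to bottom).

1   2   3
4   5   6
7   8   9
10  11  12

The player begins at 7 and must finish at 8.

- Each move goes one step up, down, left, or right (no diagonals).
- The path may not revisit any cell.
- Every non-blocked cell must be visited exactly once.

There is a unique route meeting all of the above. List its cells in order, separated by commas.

7, 10, 11, 12, 9, 6, 3, 2, 1, 4, 5, 8

Need to visit all 12 open cells exactly once, starting at 7 and ending at 8.
Cell 1 has only two open neighbours (4 and 2), so the path must pass straight through it: one of those is the cell it's entered from and the other is where it exits.
Route from 7: down to 10, 2× right (reaching 12), 3× up (reaching 3), 2× left (reaching 1), down to 4, right to 5, down to 8 — 11 moves in all.
Check: all 12 open cells covered.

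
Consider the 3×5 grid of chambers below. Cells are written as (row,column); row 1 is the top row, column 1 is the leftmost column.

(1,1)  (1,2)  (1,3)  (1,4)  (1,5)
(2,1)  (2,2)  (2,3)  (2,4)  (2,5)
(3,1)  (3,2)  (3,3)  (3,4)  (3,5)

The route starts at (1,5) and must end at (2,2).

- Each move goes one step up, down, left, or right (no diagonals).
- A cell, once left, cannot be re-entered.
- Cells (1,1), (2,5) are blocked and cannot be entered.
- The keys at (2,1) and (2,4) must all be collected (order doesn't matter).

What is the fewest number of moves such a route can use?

8

Any route passes through (2,1) and (2,4) in some order between (1,5) and (2,2). Summing Manhattan distances along each leg and taking the cheapest ordering ((1,5) → (2,4) → (2,1) → (2,2)) gives a lower bound of 2 + 3 + 1 = 6 moves.
The shortest route satisfying every rule uses 8 moves: (1,5) → (1,4) → (2,4) → (3,4) → (3,3) → (3,2) → (3,1) → (2,1) → (2,2).
The no-revisit rule (legs can't share cells) pushes the minimum above the 6-move bound; an exhaustive check rules out every length from 6 to 7, leaving 8 as the minimum.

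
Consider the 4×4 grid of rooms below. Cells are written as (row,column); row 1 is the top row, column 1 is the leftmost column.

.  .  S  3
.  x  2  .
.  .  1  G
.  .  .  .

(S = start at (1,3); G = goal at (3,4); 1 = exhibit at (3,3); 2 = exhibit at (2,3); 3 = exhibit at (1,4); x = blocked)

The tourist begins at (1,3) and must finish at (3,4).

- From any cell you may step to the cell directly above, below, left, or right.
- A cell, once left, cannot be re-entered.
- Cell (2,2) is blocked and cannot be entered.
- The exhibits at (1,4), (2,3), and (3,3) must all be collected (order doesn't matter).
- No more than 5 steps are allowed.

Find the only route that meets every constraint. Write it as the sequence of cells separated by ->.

Any route must reach (1,4), (2,3), and (3,3) and still end at (3,4) within 5 moves, so the order of the required stops is forced.
Route from (1,3): right 1 to (1,4), down 1 to (2,4), left 1 to (2,3), down 1 to (3,3), right 1 to (3,4) — 5 moves in all.
Check: all required cells visited; 5 ≤ 5 moves.

(1,3) -> (1,4) -> (2,4) -> (2,3) -> (3,3) -> (3,4)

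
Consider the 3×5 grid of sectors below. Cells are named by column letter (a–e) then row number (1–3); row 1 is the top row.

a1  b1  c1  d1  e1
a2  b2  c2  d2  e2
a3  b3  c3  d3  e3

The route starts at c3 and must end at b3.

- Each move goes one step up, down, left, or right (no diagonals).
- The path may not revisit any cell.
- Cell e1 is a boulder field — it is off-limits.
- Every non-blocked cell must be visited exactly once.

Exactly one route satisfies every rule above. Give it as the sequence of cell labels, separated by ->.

Need to visit all 14 open cells exactly once, starting at c3 and ending at b3.
Cell e2 has only two open neighbours (e3 and d2), so the path must pass straight through it: one of those is the cell it's entered from and the other is where it exits.
Route from c3: right 2 to e3, up 1 to e2, left 1 to d2, up 1 to d1, left 1 to c1, down 1 to c2, left 1 to b2, up 1 to b1, left 1 to a1, down 2 to a3, right 1 to b3 — 13 moves in all.
Check: all 14 open cells covered.

c3 -> d3 -> e3 -> e2 -> d2 -> d1 -> c1 -> c2 -> b2 -> b1 -> a1 -> a2 -> a3 -> b3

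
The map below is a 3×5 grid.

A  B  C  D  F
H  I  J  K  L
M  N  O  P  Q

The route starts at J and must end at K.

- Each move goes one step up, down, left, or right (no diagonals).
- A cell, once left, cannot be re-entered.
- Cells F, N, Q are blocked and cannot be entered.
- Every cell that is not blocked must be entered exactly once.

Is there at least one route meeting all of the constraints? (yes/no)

Cell L has only one open neighbour but is neither the start nor the goal, so a Hamiltonian route would have to both enter and leave it through the same neighbour — impossible without revisiting.

no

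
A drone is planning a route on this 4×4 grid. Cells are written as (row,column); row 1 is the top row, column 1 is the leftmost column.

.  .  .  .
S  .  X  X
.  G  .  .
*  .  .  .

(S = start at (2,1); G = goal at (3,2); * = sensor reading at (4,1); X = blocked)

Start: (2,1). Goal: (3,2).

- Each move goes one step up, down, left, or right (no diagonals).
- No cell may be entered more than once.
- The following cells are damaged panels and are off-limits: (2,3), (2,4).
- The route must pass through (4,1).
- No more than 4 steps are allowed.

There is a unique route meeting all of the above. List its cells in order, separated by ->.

(2,1) -> (3,1) -> (4,1) -> (4,2) -> (3,2)

Any route must reach (4,1) and still end at (3,2) within 4 moves, so the order of the required stops is forced.
Route from (2,1): down 2 to (4,1), right 1 to (4,2), up 1 to (3,2) — 4 moves in all.
Check: all required cells visited; 4 ≤ 4 moves.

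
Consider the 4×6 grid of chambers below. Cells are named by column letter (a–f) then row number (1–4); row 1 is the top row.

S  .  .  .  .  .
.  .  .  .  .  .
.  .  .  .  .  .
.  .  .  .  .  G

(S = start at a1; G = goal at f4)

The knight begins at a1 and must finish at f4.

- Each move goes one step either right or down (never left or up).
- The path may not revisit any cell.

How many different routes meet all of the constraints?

56

A right/down-only route from a1 to f4 makes exactly 3 down-moves and 5 right-moves in some order.
With no other constraints that would be C(8,3) = 56 routes.
That gives 56 routes.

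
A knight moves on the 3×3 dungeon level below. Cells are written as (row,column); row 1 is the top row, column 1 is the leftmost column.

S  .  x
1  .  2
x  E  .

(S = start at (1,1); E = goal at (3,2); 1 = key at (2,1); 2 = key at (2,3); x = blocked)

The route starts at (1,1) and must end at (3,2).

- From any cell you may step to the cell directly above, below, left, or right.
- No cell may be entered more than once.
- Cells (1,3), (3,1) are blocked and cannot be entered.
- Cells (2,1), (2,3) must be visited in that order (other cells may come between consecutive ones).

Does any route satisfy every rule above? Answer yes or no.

yes

One route that works: (1,1) → (2,1) → (2,2) → (2,3) → (3,3) → (3,2).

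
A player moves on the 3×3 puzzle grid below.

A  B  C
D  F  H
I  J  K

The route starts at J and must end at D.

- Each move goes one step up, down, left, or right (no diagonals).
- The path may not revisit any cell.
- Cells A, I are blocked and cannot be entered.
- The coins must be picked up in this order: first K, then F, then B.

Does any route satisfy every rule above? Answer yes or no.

Ignoring the required order, 1 revisit-free route from J to D passes through all of K, F, and B; the waypoint orders that occur are K → B → F (1) — never K → F → B.

no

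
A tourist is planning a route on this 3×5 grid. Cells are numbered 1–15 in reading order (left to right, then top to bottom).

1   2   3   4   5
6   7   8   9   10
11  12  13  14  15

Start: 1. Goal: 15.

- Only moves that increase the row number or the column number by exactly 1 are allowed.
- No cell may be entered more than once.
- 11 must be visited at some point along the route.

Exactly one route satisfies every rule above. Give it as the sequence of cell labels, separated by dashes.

Moves only go right or down, so the column and row indices never decrease.
Route from 1: down 2 to 11, right 4 to 15 — 6 moves in all.
Check: all required cells visited.

1 - 6 - 11 - 12 - 13 - 14 - 15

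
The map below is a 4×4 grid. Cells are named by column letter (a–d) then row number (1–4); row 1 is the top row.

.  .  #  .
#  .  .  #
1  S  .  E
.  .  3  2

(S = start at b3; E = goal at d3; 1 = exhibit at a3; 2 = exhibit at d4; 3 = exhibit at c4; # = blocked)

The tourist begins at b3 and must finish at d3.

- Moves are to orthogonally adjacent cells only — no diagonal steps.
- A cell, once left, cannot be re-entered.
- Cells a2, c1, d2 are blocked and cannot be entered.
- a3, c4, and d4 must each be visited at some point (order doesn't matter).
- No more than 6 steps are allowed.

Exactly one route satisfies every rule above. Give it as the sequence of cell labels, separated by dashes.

The 6-move cap with required stops at a3, c4, d4 leaves no slack for detours.
Route from b3: left 1 to a3, down 1 to a4, right 3 to d4, up 1 to d3 — 6 moves in all.
Check: all required cells visited; 6 ≤ 6 moves.

b3 - a3 - a4 - b4 - c4 - d4 - d3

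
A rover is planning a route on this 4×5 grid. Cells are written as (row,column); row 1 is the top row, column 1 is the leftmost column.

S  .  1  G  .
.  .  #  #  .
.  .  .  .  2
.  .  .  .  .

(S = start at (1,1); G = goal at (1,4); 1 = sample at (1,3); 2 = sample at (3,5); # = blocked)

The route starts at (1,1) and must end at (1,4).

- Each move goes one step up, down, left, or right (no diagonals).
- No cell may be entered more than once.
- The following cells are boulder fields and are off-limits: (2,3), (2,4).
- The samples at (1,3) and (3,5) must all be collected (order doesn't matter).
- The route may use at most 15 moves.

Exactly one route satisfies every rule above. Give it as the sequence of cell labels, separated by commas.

The 15-move cap with required stops at (1,3), (3,5) leaves no slack for detours.
Route from (1,1): 3× down (reaching (4,1)), 4× right (reaching (4,5)), up to (3,5), 3× left (reaching (3,2)), 2× up (reaching (1,2)), 2× right (reaching (1,4)) — 15 moves in all.
Check: all required cells visited; 15 ≤ 15 moves.

(1,1), (2,1), (3,1), (4,1), (4,2), (4,3), (4,4), (4,5), (3,5), (3,4), (3,3), (3,2), (2,2), (1,2), (1,3), (1,4)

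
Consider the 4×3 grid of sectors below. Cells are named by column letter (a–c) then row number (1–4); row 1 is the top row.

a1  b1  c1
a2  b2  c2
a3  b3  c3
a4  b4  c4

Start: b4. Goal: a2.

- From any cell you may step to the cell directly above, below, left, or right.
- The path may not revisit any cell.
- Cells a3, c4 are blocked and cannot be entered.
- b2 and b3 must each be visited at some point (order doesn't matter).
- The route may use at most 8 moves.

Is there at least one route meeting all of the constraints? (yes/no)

yes

One route that works: b4 → b3 → b2 → a2.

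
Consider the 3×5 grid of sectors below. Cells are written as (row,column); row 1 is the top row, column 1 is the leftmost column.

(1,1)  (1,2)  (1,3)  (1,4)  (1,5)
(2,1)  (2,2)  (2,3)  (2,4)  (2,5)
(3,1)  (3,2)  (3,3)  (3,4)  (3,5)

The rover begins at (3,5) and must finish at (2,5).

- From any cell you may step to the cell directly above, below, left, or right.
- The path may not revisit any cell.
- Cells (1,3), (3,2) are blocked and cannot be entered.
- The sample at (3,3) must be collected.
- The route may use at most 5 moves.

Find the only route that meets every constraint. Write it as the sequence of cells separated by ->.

(3,5) -> (3,4) -> (3,3) -> (2,3) -> (2,4) -> (2,5)

Any route must reach (3,3) and still end at (2,5) within 5 moves, so the order of the required stops is forced.
Route from (3,5): 2× left (reaching (3,3)), up to (2,3), 2× right (reaching (2,5)) — 5 moves in all.
Check: all required cells visited; 5 ≤ 5 moves.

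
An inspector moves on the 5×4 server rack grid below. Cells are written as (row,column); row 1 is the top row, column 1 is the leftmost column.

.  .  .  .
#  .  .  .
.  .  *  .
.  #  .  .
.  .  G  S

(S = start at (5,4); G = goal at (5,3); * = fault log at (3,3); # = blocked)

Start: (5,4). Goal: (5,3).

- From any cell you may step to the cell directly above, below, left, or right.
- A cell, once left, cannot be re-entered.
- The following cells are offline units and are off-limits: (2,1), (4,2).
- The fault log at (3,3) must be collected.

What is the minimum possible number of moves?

Any route passes through (3,3) somewhere between (5,4) and (5,3). Summing Manhattan distances along the two legs ((5,4) → (3,3) → (5,3)) gives a lower bound of 3 + 2 = 5 moves.
A route of 5 moves achieves this: (5,4) → (4,4) → (3,4) → (3,3) → (4,3) → (5,3).
Since 5 matches the lower bound, it is optimal.

5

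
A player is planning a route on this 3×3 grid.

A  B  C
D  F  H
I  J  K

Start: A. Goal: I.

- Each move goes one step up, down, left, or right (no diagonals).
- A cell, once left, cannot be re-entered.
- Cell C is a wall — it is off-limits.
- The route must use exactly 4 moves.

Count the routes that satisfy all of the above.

Need simple routes of exactly 4 moves from A to I (Manhattan distance 2, so 1 moves are spent on a detour and 1 undoing it).
Enumerating: A D F J I | A B F J I | A B F D I.
That gives 3 routes.

3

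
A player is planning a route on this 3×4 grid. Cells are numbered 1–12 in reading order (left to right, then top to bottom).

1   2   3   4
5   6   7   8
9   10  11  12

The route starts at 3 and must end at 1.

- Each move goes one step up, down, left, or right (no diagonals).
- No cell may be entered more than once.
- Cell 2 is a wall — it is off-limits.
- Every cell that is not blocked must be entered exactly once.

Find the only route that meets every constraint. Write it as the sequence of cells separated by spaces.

3 4 8 12 11 7 6 10 9 5 1

Need to visit all 11 open cells exactly once, starting at 3 and ending at 1.
Cell 4 has only two open neighbours (8 and 3), so the path must pass straight through it: one of those is the cell it's entered from and the other is where it exits.
Route from 3: right to 4, 2× down (reaching 12), left to 11, up to 7, left to 6, down to 10, left to 9, 2× up (reaching 1) — 10 moves in all.
Check: all 11 open cells covered.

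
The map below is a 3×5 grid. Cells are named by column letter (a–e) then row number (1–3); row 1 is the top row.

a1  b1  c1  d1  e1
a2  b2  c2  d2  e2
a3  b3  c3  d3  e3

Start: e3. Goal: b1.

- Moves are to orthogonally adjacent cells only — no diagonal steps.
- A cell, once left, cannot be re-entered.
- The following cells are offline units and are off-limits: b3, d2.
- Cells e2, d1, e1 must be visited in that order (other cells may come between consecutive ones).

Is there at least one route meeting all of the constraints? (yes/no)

Ignoring the required order, 3 revisit-free routes from e3 to b1 pass through all of e2, d1, and e1; the waypoint orders that occur are e2 → e1 → d1 (3) — never e2 → d1 → e1.

no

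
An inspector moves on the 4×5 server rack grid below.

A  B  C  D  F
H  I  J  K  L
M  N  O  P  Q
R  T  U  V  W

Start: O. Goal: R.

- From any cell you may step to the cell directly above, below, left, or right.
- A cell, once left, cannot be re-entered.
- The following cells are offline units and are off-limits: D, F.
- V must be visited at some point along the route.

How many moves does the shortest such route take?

5

Any route passes through V somewhere between O and R. Summing Manhattan distances along the two legs (O → V → R) gives a lower bound of 2 + 3 = 5 moves.
A route of 5 moves achieves this: O → P → V → U → T → R.
Since 5 matches the lower bound, it is optimal.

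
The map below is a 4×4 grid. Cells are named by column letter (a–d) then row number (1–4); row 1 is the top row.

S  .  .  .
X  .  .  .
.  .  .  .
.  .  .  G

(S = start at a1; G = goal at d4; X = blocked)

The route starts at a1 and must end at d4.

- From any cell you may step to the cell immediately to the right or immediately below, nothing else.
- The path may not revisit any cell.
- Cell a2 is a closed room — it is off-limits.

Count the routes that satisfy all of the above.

A right/down-only route from a1 to d4 makes exactly 3 down-moves and 3 right-moves in some order.
With no other constraints that would be C(6,3) = 20 routes.
Subtract routes through each blocked cell (inclusion–exclusion for overlaps): − through a2: 10 → 10.
That gives 10 routes.

10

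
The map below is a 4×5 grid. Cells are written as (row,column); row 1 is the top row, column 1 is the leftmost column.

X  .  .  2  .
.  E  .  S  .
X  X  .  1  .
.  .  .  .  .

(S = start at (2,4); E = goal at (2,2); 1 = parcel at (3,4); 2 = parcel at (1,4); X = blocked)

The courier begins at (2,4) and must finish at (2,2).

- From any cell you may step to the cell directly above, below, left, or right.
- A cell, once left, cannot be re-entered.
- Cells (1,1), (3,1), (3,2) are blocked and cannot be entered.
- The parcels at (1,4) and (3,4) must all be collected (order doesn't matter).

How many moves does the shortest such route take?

Any route passes through (1,4) and (3,4) in some order between (2,4) and (2,2). Summing Manhattan distances along each leg and taking the cheapest ordering ((2,4) → (3,4) → (1,4) → (2,2)) gives a lower bound of 1 + 2 + 3 = 6 moves.
The shortest route satisfying every rule uses 8 moves: (2,4) → (1,4) → (1,5) → (2,5) → (3,5) → (3,4) → (3,3) → (2,3) → (2,2).
The bound of 6 isn't tight here; checking systematically, no route of length 6 through 7 satisfies every constraint, so 8 is the minimum.

8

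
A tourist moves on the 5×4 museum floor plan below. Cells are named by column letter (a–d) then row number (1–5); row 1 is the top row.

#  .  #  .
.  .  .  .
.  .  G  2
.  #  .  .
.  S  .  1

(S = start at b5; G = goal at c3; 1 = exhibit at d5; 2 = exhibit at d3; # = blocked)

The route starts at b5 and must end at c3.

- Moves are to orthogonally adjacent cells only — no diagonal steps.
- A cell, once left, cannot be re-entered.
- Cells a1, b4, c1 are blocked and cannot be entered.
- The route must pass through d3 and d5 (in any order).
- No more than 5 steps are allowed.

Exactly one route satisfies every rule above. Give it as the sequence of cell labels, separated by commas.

b5, c5, d5, d4, d3, c3

The 5-move cap with required stops at d3, d5 leaves no slack for detours.
Route from b5: 2× right (reaching d5), 2× up (reaching d3), left to c3 — 5 moves in all.
Check: all required cells visited; 5 ≤ 5 moves.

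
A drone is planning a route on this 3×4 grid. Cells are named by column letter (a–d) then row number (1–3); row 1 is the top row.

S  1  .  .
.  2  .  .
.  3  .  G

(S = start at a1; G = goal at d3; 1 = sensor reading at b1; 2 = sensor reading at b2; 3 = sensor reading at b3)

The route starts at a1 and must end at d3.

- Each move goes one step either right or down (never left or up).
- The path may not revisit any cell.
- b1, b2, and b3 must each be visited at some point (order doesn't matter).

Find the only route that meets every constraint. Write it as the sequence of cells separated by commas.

Moves only go right or down, so the column and row indices never decrease.
Route from a1: right to b1, 2× down (reaching b3), 2× right (reaching d3) — 5 moves in all.
Check: all required cells visited.

a1, b1, b2, b3, c3, d3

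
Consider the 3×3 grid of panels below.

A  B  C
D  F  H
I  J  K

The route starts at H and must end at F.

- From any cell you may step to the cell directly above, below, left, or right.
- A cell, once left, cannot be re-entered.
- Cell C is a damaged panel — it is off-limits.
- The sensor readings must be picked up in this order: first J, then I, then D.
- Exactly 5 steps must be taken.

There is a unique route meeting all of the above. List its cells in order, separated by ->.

The waypoints must appear in the order J, I, D, with no cell reused.
Route from H: down to K, 2× left (reaching I), up to D, right to F — 5 moves in all.
Check: order respected (J at step 2, I at step 3, D at step 4); 5 moves as required.

H -> K -> J -> I -> D -> F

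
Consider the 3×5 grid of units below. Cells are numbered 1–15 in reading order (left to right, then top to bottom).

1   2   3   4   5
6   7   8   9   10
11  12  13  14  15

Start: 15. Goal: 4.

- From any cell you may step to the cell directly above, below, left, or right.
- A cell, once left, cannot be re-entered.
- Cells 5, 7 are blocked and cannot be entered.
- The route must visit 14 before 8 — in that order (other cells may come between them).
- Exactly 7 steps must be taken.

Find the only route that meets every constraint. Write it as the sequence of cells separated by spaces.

15 10 9 14 13 8 3 4

The waypoints must appear in the order 14, 8, with no cell reused.
Route from 15: up to 10, left to 9, down to 14, left to 13, 2× up (reaching 3), right to 4 — 7 moves in all.
Check: order respected (14 at step 3, 8 at step 5); 7 moves as required.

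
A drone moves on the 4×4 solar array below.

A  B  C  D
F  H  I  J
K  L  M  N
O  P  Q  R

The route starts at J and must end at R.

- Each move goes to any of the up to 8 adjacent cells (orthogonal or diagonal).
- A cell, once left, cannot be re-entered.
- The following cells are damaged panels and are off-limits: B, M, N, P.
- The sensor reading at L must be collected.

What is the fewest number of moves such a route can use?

Any route passes through L somewhere between J and R. Summing Chebyshev distances along the two legs (J → L → R) gives a lower bound of 2 + 2 = 4 moves.
A route of 4 moves achieves this: J → I → L → Q → R.
Since 4 matches the lower bound, it is optimal.

4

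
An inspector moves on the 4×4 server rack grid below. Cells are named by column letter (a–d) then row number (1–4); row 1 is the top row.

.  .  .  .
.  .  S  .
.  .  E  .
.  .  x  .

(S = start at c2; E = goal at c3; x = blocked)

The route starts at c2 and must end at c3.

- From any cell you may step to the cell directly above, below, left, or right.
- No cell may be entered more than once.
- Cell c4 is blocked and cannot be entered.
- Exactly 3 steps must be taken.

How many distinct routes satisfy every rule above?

Need simple routes of exactly 3 moves from c2 to c3 (Manhattan distance 1, so 1 moves are spent on a detour and 1 undoing it).
Enumerating: c2 b2 b3 c3 | c2 d2 d3 c3.
That gives 2 routes.

2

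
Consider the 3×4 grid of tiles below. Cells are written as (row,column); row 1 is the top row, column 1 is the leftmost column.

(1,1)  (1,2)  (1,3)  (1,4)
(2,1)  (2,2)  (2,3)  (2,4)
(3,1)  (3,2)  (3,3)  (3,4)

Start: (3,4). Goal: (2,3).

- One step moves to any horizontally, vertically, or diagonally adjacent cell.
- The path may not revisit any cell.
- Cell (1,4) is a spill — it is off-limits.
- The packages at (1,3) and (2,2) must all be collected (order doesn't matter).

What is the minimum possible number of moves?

4

Any route passes through (1,3) and (2,2) in some order between (3,4) and (2,3). Summing Chebyshev distances along each leg and taking the cheapest ordering ((3,4) → (1,3) → (2,2) → (2,3)) gives a lower bound of 2 + 1 + 1 = 4 moves.
A route of 4 moves achieves this: (3,4) → (2,4) → (1,3) → (2,2) → (2,3).
Since 4 matches the lower bound, it is optimal.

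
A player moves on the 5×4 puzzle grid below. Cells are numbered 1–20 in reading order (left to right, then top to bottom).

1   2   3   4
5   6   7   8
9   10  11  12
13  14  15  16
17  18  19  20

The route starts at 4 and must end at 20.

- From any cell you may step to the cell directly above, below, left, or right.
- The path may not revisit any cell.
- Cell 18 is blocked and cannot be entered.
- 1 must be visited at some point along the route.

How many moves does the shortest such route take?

Any route passes through 1 somewhere between 4 and 20. Summing Manhattan distances along the two legs (4 → 1 → 20) gives a lower bound of 3 + 7 = 10 moves.
A route of 10 moves achieves this: 4 → 3 → 2 → 1 → 5 → 9 → 13 → 14 → 15 → 19 → 20.
Since 10 matches the lower bound, it is optimal.

10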